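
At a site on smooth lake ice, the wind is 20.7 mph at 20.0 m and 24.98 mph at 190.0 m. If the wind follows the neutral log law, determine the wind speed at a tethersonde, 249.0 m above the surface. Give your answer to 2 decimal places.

Log law: V ∝ ln(z/z₀). From the pair, with r = V₁/V₂ = 0.82866,
ln z₀ = (ln z₁ − r·ln z₂)/(1 − r) = (2.9957 − 0.82866×5.2470)/0.17134 = -7.8925 → z₀ = 0.0003735 m
V₃ = V₁ · ln(z₃/z₀)/ln(z₁/z₀) = 20.7 × 13.4100/10.8883 = 25.4941 mph

25.49 mph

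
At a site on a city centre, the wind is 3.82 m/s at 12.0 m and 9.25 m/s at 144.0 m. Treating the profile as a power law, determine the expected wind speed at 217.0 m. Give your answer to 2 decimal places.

10.70 m/s

First find α: α = ln(V₂/V₁)/ln(z₂/z₁) = ln(9.25/3.82)/ln(144.0/12.0) = 0.88437/2.48491 = 0.3559
Extrapolate from 144.0 m to 217.0 m: V₃ = 9.25 × (217.0/144.0)^0.3559 = 9.25 × 1.1571 = 10.7035 m/s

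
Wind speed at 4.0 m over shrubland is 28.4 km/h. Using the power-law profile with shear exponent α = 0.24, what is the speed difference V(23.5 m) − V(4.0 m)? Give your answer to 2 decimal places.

Power law: V₂ = V₁ · (z₂/z₁)^α = 28.4 × (5.8750)^0.24 = 43.4390 km/h
ΔV = 43.4390 − 28.4 = 15.0390 km/h

15.04 km/h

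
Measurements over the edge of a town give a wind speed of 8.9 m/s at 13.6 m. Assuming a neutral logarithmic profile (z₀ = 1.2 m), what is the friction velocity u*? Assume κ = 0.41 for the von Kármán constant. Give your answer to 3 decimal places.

u* ≈ 1.503 m/s

Log law: V(z) = (u*/κ) · ln(z/z₀) ⇒ u* = κ · V / ln(z/z₀)
u* = 0.41 × 8.9 / ln(13.6/1.2) = 0.41 × 8.9 / 2.4277
   = 3.6490 / 2.4277 = 1.5030 m/s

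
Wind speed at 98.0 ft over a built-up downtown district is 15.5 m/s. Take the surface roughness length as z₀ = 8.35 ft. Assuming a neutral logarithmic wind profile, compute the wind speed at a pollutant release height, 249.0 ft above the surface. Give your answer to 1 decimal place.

21.4 m/s

Log law: V(z) ∝ ln(z/z₀), so V₂/V₁ = ln(z₂/z₀) / ln(z₁/z₀).
ln(249.0/8.35) = 3.3952, ln(98.0/8.35) = 2.4627
V₂ = 15.5 × 3.3952/2.4627 = 15.5 × 1.3786 = 21.3690 m/s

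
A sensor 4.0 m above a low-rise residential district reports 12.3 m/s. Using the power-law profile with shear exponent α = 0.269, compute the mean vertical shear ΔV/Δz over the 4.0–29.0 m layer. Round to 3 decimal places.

Power law: V₂ = V₁ · (z₂/z₁)^α = 12.3 × (7.2500)^0.269 = 20.9573 m/s
ΔV/Δz = (20.9573 − 12.3)/(29.0 − 4.0) = 8.6573/25.0000 = 0.34629 m/s/m

0.346 m/s/m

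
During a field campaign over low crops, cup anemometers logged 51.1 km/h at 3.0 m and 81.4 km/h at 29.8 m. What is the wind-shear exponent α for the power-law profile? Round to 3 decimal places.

Power law: V₂/V₁ = (z₂/z₁)^α ⇒ α = ln(V₂/V₁) / ln(z₂/z₁)
α = ln(81.4/51.1) / ln(29.8/3.0) = ln(1.5930) / ln(9.9333)
  = 0.46559 / 2.29590 = 0.20279

α ≈ 0.203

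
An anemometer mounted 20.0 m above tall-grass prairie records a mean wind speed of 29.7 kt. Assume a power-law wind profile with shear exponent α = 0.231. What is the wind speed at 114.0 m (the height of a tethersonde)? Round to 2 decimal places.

Power-law profile: V₂ = V₁ · (z₂/z₁)^α
V₂ = 29.7 × (114.0/20.0)^0.231 = 29.7 × (5.7000)^0.231
    = 29.7 × 1.4949 = 44.3980 kt

44.40 kt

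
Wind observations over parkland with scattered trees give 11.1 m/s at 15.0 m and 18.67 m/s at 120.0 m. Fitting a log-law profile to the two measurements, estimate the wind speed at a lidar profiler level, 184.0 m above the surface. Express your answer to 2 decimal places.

Log law: V ∝ ln(z/z₀). From the pair, with r = V₁/V₂ = 0.59454,
ln z₀ = (ln z₁ − r·ln z₂)/(1 − r) = (2.7081 − 0.59454×4.7875)/0.40546 = -0.3411 → z₀ = 0.7110 m
V₃ = V₁ · ln(z₃/z₀)/ln(z₁/z₀) = 11.1 × 5.5560/3.0491 = 20.2261 m/s

20.23 m/s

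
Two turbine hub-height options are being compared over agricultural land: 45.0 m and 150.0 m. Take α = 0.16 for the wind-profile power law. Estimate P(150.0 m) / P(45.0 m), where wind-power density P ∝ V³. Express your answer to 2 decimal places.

1.78

Speed ratio: V_B/V_A = (z_B/z_A)^α = (150.0/45.0)^0.16 = (3.3333)^0.16 = 1.21244
Power-density ratio: P_B/P_A = (V_B/V_A)³ = (1.21244)³ = 1.78230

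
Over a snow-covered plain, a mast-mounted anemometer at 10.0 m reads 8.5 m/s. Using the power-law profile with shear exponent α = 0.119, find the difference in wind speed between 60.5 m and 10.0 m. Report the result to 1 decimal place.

2.0 m/s

Power law: V₂ = V₁ · (z₂/z₁)^α = 8.5 × (6.0500)^0.119 = 10.5305 m/s
ΔV = 10.5305 − 8.5 = 2.0305 m/s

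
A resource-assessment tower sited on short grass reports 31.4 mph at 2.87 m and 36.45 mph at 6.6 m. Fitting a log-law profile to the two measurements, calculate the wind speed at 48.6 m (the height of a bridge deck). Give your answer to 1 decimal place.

48.6 mph

Log law: V ∝ ln(z/z₀). From the pair, with r = V₁/V₂ = 0.86145,
ln z₀ = (ln z₁ − r·ln z₂)/(1 − r) = (1.0543 − 0.86145×1.8871)/0.13855 = -4.1236 → z₀ = 0.01619 m
V₃ = V₁ · ln(z₃/z₀)/ln(z₁/z₀) = 31.4 × 8.0072/5.1779 = 48.5575 mph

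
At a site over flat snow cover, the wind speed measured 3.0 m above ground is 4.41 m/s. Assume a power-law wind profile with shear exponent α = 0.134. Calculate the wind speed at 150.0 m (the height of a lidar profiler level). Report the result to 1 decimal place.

7.4 m/s

Power-law profile: V₂ = V₁ · (z₂/z₁)^α
V₂ = 4.41 × (150.0/3.0)^0.134 = 4.41 × (50.0000)^0.134
    = 4.41 × 1.6891 = 7.4490 m/s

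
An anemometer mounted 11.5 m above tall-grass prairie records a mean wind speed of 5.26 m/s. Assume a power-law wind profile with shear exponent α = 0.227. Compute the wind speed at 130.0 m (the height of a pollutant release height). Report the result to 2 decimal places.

9.12 m/s

Power-law profile: V₂ = V₁ · (z₂/z₁)^α
V₂ = 5.26 × (130.0/11.5)^0.227 = 5.26 × (11.3043)^0.227
    = 5.26 × 1.7342 = 9.1216 m/s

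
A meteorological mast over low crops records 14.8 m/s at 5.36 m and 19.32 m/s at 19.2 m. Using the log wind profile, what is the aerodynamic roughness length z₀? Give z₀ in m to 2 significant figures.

Log law: V(z) ∝ ln(z/z₀). With r = V₁/V₂ = 14.8/19.32 = 0.76605,
r · ln(z₂/z₀) = ln(z₁/z₀) ⇒ ln z₀ = (ln z₁ − r·ln z₂)/(1 − r)
ln z₀ = (1.67896 − 0.76605×2.95491) / 0.23395 = -2.4989
z₀ = exp(-2.4989) = 0.08217 m

z₀ ≈ 0.082 m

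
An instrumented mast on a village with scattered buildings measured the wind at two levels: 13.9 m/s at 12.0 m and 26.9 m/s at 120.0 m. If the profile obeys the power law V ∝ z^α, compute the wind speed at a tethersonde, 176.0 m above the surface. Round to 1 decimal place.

First find α: α = ln(V₂/V₁)/ln(z₂/z₁) = ln(26.9/13.9)/ln(120.0/12.0) = 0.66024/2.30259 = 0.2867
Extrapolate from 120.0 m to 176.0 m: V₃ = 26.9 × (176.0/120.0)^0.2867 = 26.9 × 1.1161 = 30.0224 m/s

30.0 m/s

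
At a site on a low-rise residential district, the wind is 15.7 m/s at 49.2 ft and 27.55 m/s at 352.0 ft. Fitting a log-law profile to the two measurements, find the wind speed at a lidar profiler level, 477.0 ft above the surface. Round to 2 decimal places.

Log law: V ∝ ln(z/z₀). From the pair, with r = V₁/V₂ = 0.56987,
ln z₀ = (ln z₁ − r·ln z₂)/(1 − r) = (3.8959 − 0.56987×5.8636)/0.43013 = 1.2888 → z₀ = 3.629 ft
V₃ = V₁ · ln(z₃/z₀)/ln(z₁/z₀) = 15.7 × 4.8787/2.6070 = 29.3800 m/s

29.38 m/s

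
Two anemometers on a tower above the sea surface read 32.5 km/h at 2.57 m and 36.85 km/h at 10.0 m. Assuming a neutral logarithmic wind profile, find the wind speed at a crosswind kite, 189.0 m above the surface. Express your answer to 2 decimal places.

Log law: V ∝ ln(z/z₀). From the pair, with r = V₁/V₂ = 0.88195,
ln z₀ = (ln z₁ − r·ln z₂)/(1 − r) = (0.9439 − 0.88195×2.3026)/0.11805 = -9.2071 → z₀ = 0.0001003 m
V₃ = V₁ · ln(z₃/z₀)/ln(z₁/z₀) = 32.5 × 14.4489/10.1511 = 46.2601 km/h

46.26 km/h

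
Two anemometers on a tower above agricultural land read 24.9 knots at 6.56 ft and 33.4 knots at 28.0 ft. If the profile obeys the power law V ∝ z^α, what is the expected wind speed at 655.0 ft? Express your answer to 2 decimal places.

63.21 knots

First find α: α = ln(V₂/V₁)/ln(z₂/z₁) = ln(33.4/24.9)/ln(28.0/6.56) = 0.29369/1.45121 = 0.2024
Extrapolate from 28.0 ft to 655.0 ft: V₃ = 33.4 × (655.0/28.0)^0.2024 = 33.4 × 1.8926 = 63.2140 knots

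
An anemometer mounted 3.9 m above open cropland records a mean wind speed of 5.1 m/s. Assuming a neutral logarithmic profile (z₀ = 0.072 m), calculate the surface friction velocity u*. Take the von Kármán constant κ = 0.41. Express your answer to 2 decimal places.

u* ≈ 0.52 m/s

Log law: V(z) = (u*/κ) · ln(z/z₀) ⇒ u* = κ · V / ln(z/z₀)
u* = 0.41 × 5.1 / ln(3.9/0.072) = 0.41 × 5.1 / 3.9921
   = 2.0910 / 3.9921 = 0.5238 m/s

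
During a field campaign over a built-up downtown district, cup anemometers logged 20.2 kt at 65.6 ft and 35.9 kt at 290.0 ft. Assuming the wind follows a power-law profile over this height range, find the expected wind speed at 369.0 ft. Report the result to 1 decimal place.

First find α: α = ln(V₂/V₁)/ln(z₂/z₁) = ln(35.9/20.2)/ln(290.0/65.6) = 0.57505/1.48631 = 0.3869
Extrapolate from 290.0 ft to 369.0 ft: V₃ = 35.9 × (369.0/290.0)^0.3869 = 35.9 × 1.0977 = 39.4072 kt

39.4 kt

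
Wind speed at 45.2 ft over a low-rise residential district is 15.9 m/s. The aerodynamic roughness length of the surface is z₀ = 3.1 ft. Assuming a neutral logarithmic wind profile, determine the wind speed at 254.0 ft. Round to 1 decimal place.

26.1 m/s

Log law: V(z) ∝ ln(z/z₀), so V₂/V₁ = ln(z₂/z₀) / ln(z₁/z₀).
ln(254.0/3.1) = 4.4059, ln(45.2/3.1) = 2.6797
V₂ = 15.9 × 4.4059/2.6797 = 15.9 × 1.6442 = 26.1426 m/s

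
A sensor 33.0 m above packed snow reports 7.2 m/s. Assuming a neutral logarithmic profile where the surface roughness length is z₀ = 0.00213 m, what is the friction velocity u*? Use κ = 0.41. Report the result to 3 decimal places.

Log law: V(z) = (u*/κ) · ln(z/z₀) ⇒ u* = κ · V / ln(z/z₀)
u* = 0.41 × 7.2 / ln(33.0/0.00213) = 0.41 × 7.2 / 9.6481
   = 2.9520 / 9.6481 = 0.3060 m/s

u* ≈ 0.306 m/s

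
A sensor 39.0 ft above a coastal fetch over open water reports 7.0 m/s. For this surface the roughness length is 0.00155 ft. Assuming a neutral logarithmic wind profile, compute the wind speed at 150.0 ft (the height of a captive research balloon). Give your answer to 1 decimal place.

7.9 m/s

Log law: V(z) ∝ ln(z/z₀), so V₂/V₁ = ln(z₂/z₀) / ln(z₁/z₀).
ln(150.0/0.00155) = 11.4801, ln(39.0/0.00155) = 10.1331
V₂ = 7.0 × 11.4801/10.1331 = 7.0 × 1.1329 = 7.9306 m/s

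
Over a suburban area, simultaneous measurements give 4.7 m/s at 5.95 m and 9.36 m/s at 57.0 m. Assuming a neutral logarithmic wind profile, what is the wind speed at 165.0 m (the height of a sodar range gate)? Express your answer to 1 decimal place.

Log law: V ∝ ln(z/z₀). From the pair, with r = V₁/V₂ = 0.50214,
ln z₀ = (ln z₁ − r·ln z₂)/(1 − r) = (1.7834 − 0.50214×4.0431)/0.49786 = -0.4957 → z₀ = 0.6092 m
V₃ = V₁ · ln(z₃/z₀)/ln(z₁/z₀) = 4.7 × 5.6016/2.2791 = 11.5520 m/s

11.6 m/s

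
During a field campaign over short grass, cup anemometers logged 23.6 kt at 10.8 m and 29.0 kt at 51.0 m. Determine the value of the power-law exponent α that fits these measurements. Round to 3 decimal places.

α ≈ 0.133

Power law: V₂/V₁ = (z₂/z₁)^α ⇒ α = ln(V₂/V₁) / ln(z₂/z₁)
α = ln(29.0/23.6) / ln(51.0/10.8) = ln(1.2288) / ln(4.7222)
  = 0.20605 / 1.55228 = 0.13274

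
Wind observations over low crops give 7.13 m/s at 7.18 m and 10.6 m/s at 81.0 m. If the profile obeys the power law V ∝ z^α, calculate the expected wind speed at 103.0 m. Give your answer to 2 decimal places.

11.03 m/s

First find α: α = ln(V₂/V₁)/ln(z₂/z₁) = ln(10.6/7.13)/ln(81.0/7.18) = 0.39654/2.42315 = 0.1636
Extrapolate from 81.0 m to 103.0 m: V₃ = 10.6 × (103.0/81.0)^0.1636 = 10.6 × 1.0401 = 11.0251 m/s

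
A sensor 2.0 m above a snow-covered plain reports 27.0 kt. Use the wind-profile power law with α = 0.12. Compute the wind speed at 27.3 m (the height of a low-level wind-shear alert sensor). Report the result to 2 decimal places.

Power-law profile: V₂ = V₁ · (z₂/z₁)^α
V₂ = 27.0 × (27.3/2.0)^0.12 = 27.0 × (13.6500)^0.12
    = 27.0 × 1.3684 = 36.9470 kt

36.95 kt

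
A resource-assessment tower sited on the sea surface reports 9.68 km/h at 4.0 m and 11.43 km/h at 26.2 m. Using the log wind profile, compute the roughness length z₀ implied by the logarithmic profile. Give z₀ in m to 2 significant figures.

z₀ ≈ 0.00012 m

Log law: V(z) ∝ ln(z/z₀). With r = V₁/V₂ = 9.68/11.43 = 0.84689,
r · ln(z₂/z₀) = ln(z₁/z₀) ⇒ ln z₀ = (ln z₁ − r·ln z₂)/(1 − r)
ln z₀ = (1.38629 − 0.84689×3.26576) / 0.15311 = -9.0098
z₀ = exp(-9.0098) = 0.0001222 m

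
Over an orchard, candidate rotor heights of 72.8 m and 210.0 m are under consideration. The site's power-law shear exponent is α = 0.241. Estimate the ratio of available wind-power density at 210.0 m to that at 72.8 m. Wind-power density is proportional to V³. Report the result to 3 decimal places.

2.151

Speed ratio: V_B/V_A = (z_B/z_A)^α = (210.0/72.8)^0.241 = (2.8846)^0.241 = 1.29087
Power-density ratio: P_B/P_A = (V_B/V_A)³ = (1.29087)³ = 2.15102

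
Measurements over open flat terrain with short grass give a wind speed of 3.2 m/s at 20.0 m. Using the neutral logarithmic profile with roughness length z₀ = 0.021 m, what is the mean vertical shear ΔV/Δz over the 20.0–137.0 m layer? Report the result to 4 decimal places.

Log law: V₂ = V₁ · ln(z₂/z₀)/ln(z₁/z₀) = 3.2 × 8.7832/6.8590 = 4.0977 m/s
ΔV/Δz = (4.0977 − 3.2)/(137.0 − 20.0) = 0.8977/117.0000 = 0.00767 m/s/m

0.0077 m/s/m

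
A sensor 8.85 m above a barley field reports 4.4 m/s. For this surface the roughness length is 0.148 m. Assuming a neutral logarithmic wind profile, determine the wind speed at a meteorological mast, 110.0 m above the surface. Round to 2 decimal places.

Log law: V(z) ∝ ln(z/z₀), so V₂/V₁ = ln(z₂/z₀) / ln(z₁/z₀).
ln(110.0/0.148) = 6.6110, ln(8.85/0.148) = 4.0910
V₂ = 4.4 × 6.6110/4.0910 = 4.4 × 1.6160 = 7.1104 m/s

7.11 m/s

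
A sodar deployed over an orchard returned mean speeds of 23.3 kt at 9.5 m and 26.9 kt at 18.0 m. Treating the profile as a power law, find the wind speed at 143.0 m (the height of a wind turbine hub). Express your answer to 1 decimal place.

42.9 kt

First find α: α = ln(V₂/V₁)/ln(z₂/z₁) = ln(26.9/23.3)/ln(18.0/9.5) = 0.14367/0.63908 = 0.2248
Extrapolate from 18.0 m to 143.0 m: V₃ = 26.9 × (143.0/18.0)^0.2248 = 26.9 × 1.5935 = 42.8645 kt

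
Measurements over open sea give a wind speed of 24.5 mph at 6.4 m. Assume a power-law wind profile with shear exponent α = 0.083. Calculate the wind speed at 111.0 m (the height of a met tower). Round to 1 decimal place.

Power-law profile: V₂ = V₁ · (z₂/z₁)^α
V₂ = 24.5 × (111.0/6.4)^0.083 = 24.5 × (17.3438)^0.083
    = 24.5 × 1.2672 = 31.0467 mph

31.0 mph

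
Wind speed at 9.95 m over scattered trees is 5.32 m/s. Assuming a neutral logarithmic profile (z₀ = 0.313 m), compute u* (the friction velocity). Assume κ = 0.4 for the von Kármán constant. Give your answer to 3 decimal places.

Log law: V(z) = (u*/κ) · ln(z/z₀) ⇒ u* = κ · V / ln(z/z₀)
u* = 0.4 × 5.32 / ln(9.95/0.313) = 0.4 × 5.32 / 3.4591
   = 2.1280 / 3.4591 = 0.6152 m/s

u* ≈ 0.615 m/s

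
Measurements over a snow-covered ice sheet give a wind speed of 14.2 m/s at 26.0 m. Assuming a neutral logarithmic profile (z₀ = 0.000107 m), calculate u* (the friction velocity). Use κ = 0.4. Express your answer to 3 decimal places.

u* ≈ 0.458 m/s

Log law: V(z) = (u*/κ) · ln(z/z₀) ⇒ u* = κ · V / ln(z/z₀)
u* = 0.4 × 14.2 / ln(26.0/0.000107) = 0.4 × 14.2 / 12.4008
   = 5.6800 / 12.4008 = 0.4580 m/s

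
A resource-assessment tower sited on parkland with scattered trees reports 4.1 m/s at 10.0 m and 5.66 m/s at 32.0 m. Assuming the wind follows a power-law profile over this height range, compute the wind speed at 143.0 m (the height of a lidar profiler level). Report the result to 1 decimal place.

First find α: α = ln(V₂/V₁)/ln(z₂/z₁) = ln(5.66/4.1)/ln(32.0/10.0) = 0.32244/1.16315 = 0.2772
Extrapolate from 32.0 m to 143.0 m: V₃ = 5.66 × (143.0/32.0)^0.2772 = 5.66 × 1.5144 = 8.5715 m/s

8.6 m/s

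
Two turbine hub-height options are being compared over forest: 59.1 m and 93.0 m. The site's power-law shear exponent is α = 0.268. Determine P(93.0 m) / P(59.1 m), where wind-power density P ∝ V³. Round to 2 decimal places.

1.44

Speed ratio: V_B/V_A = (z_B/z_A)^α = (93.0/59.1)^0.268 = (1.5736)^0.268 = 1.12919
Power-density ratio: P_B/P_A = (V_B/V_A)³ = (1.12919)³ = 1.43981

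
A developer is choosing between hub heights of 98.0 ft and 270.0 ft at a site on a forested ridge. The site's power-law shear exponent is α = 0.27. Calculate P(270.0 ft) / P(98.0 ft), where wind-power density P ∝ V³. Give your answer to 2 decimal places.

Speed ratio: V_B/V_A = (z_B/z_A)^α = (270.0/98.0)^0.27 = (2.7551)^0.27 = 1.31473
Power-density ratio: P_B/P_A = (V_B/V_A)³ = (1.31473)³ = 2.27254

2.27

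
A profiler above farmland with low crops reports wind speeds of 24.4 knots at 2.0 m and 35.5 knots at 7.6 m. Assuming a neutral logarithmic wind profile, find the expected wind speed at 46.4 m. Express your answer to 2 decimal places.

50.54 knots

Log law: V ∝ ln(z/z₀). From the pair, with r = V₁/V₂ = 0.68732,
ln z₀ = (ln z₁ − r·ln z₂)/(1 − r) = (0.6931 − 0.68732×2.0281)/0.31268 = -2.2414 → z₀ = 0.1063 m
V₃ = V₁ · ln(z₃/z₀)/ln(z₁/z₀) = 24.4 × 6.0787/2.9346 = 50.5424 knots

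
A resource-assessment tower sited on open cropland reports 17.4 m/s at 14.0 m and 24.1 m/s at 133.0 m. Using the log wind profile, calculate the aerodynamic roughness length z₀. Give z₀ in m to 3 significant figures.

Log law: V(z) ∝ ln(z/z₀). With r = V₁/V₂ = 17.4/24.1 = 0.72199,
r · ln(z₂/z₀) = ln(z₁/z₀) ⇒ ln z₀ = (ln z₁ − r·ln z₂)/(1 − r)
ln z₀ = (2.63906 − 0.72199×4.89035) / 0.27801 = -3.2076
z₀ = exp(-3.2076) = 0.04045 m

z₀ ≈ 0.0405 m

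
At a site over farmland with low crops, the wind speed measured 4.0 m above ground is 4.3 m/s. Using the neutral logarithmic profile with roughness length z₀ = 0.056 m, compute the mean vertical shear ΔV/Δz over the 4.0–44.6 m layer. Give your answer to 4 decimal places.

0.0598 m/s/m

Log law: V₂ = V₁ · ln(z₂/z₀)/ln(z₁/z₀) = 4.3 × 6.6801/4.2687 = 6.7291 m/s
ΔV/Δz = (6.7291 − 4.3)/(44.6 − 4.0) = 2.4291/40.6000 = 0.05983 m/s/m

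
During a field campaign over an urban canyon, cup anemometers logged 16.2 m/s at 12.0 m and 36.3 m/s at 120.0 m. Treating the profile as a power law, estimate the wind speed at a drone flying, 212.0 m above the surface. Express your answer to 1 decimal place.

First find α: α = ln(V₂/V₁)/ln(z₂/z₁) = ln(36.3/16.2)/ln(120.0/12.0) = 0.80681/2.30259 = 0.3504
Extrapolate from 120.0 m to 212.0 m: V₃ = 36.3 × (212.0/120.0)^0.3504 = 36.3 × 1.2207 = 44.3106 m/s

44.3 m/s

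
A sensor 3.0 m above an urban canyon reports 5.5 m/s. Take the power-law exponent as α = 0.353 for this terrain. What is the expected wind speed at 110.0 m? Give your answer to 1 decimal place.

Power-law profile: V₂ = V₁ · (z₂/z₁)^α
V₂ = 5.5 × (110.0/3.0)^0.353 = 5.5 × (36.6667)^0.353
    = 5.5 × 3.5661 = 19.6133 m/s

19.6 m/s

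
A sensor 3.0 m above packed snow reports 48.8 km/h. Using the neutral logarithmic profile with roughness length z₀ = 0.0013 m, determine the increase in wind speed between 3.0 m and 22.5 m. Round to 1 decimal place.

12.7 km/h

Log law: V₂ = V₁ · ln(z₂/z₀)/ln(z₁/z₀) = 48.8 × 9.7589/7.7440 = 61.4972 km/h
ΔV = 61.4972 − 48.8 = 12.6972 km/h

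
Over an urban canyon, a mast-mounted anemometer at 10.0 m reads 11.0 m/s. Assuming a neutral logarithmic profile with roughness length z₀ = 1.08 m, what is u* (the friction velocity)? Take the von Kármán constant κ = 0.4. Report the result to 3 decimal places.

u* ≈ 1.977 m/s

Log law: V(z) = (u*/κ) · ln(z/z₀) ⇒ u* = κ · V / ln(z/z₀)
u* = 0.4 × 11.0 / ln(10.0/1.08) = 0.4 × 11.0 / 2.2256
   = 4.4000 / 2.2256 = 1.9770 m/s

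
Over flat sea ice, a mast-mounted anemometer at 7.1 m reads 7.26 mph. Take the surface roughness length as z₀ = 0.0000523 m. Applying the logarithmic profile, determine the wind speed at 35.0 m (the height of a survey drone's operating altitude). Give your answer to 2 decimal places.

8.24 mph

Log law: V(z) ∝ ln(z/z₀), so V₂/V₁ = ln(z₂/z₀) / ln(z₁/z₀).
ln(35.0/0.0000523) = 13.4139, ln(7.1/0.0000523) = 11.8186
V₂ = 7.26 × 13.4139/11.8186 = 7.26 × 1.1350 = 8.2399 mph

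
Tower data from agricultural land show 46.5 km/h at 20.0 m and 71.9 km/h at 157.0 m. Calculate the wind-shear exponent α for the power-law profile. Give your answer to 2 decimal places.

Power law: V₂/V₁ = (z₂/z₁)^α ⇒ α = ln(V₂/V₁) / ln(z₂/z₁)
α = ln(71.9/46.5) / ln(157.0/20.0) = ln(1.5462) / ln(7.8500)
  = 0.43582 / 2.06051 = 0.21151

α ≈ 0.21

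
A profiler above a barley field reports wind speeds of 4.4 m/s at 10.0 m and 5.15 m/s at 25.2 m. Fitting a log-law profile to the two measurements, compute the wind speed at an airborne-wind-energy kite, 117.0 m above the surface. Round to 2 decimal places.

Log law: V ∝ ln(z/z₀). From the pair, with r = V₁/V₂ = 0.85437,
ln z₀ = (ln z₁ − r·ln z₂)/(1 − r) = (2.3026 − 0.85437×3.2268)/0.14563 = -3.1197 → z₀ = 0.04417 m
V₃ = V₁ · ln(z₃/z₀)/ln(z₁/z₀) = 4.4 × 7.8819/5.4223 = 6.3959 m/s

6.40 m/s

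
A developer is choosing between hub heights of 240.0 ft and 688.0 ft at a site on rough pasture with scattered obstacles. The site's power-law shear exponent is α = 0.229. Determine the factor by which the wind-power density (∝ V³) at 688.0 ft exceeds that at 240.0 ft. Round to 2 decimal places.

2.06

Speed ratio: V_B/V_A = (z_B/z_A)^α = (688.0/240.0)^0.229 = (2.8667)^0.229 = 1.27274
Power-density ratio: P_B/P_A = (V_B/V_A)³ = (1.27274)³ = 2.06167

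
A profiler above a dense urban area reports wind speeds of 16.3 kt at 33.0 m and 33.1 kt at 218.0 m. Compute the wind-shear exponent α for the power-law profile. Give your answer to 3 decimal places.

Power law: V₂/V₁ = (z₂/z₁)^α ⇒ α = ln(V₂/V₁) / ln(z₂/z₁)
α = ln(33.1/16.3) / ln(218.0/33.0) = ln(2.0307) / ln(6.6061)
  = 0.70837 / 1.88799 = 0.37520

α ≈ 0.375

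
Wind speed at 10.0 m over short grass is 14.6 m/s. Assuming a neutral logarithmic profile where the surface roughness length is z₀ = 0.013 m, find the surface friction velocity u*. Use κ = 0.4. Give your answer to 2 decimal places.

Log law: V(z) = (u*/κ) · ln(z/z₀) ⇒ u* = κ · V / ln(z/z₀)
u* = 0.4 × 14.6 / ln(10.0/0.013) = 0.4 × 14.6 / 6.6454
   = 5.8400 / 6.6454 = 0.8788 m/s

u* ≈ 0.88 m/s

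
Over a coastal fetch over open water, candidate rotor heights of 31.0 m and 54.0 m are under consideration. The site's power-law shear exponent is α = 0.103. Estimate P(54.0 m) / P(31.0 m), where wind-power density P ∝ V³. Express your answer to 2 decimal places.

1.19

Speed ratio: V_B/V_A = (z_B/z_A)^α = (54.0/31.0)^0.103 = (1.7419)^0.103 = 1.05883
Power-density ratio: P_B/P_A = (V_B/V_A)³ = (1.05883)³ = 1.18708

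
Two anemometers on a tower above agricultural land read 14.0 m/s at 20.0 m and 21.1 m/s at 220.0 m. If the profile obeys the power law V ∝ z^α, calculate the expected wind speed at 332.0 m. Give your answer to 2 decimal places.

22.64 m/s

First find α: α = ln(V₂/V₁)/ln(z₂/z₁) = ln(21.1/14.0)/ln(220.0/20.0) = 0.41022/2.39790 = 0.1711
Extrapolate from 220.0 m to 332.0 m: V₃ = 21.1 × (332.0/220.0)^0.1711 = 21.1 × 1.0729 = 22.6389 m/s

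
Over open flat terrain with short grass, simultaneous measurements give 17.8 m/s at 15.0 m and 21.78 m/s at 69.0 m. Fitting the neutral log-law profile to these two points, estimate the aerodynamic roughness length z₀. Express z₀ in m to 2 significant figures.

z₀ ≈ 0.016 m

Log law: V(z) ∝ ln(z/z₀). With r = V₁/V₂ = 17.8/21.78 = 0.81726,
r · ln(z₂/z₀) = ln(z₁/z₀) ⇒ ln z₀ = (ln z₁ − r·ln z₂)/(1 − r)
ln z₀ = (2.70805 − 0.81726×4.23411) / 0.18274 = -4.1170
z₀ = exp(-4.1170) = 0.01629 m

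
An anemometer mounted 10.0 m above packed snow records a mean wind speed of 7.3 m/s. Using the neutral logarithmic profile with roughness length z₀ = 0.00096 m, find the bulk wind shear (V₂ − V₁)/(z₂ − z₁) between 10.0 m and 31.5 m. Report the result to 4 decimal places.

0.0421 m/s/m

Log law: V₂ = V₁ · ln(z₂/z₀)/ln(z₁/z₀) = 7.3 × 10.3986/9.2512 = 8.2054 m/s
ΔV/Δz = (8.2054 − 7.3)/(31.5 − 10.0) = 0.9054/21.5000 = 0.04211 m/s/m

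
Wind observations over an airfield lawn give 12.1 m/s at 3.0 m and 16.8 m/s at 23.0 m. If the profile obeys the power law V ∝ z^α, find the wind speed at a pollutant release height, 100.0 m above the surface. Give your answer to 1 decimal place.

21.3 m/s

First find α: α = ln(V₂/V₁)/ln(z₂/z₁) = ln(16.8/12.1)/ln(23.0/3.0) = 0.32817/2.03688 = 0.1611
Extrapolate from 23.0 m to 100.0 m: V₃ = 16.8 × (100.0/23.0)^0.1611 = 16.8 × 1.2672 = 21.2885 m/s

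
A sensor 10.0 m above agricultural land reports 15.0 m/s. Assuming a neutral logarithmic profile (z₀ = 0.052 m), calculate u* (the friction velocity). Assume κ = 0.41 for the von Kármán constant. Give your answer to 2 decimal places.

Log law: V(z) = (u*/κ) · ln(z/z₀) ⇒ u* = κ · V / ln(z/z₀)
u* = 0.41 × 15.0 / ln(10.0/0.052) = 0.41 × 15.0 / 5.2591
   = 6.1500 / 5.2591 = 1.1694 m/s

u* ≈ 1.17 m/s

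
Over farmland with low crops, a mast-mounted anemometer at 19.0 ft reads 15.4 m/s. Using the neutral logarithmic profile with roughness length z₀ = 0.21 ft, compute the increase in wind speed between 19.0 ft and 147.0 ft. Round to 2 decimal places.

6.99 m/s

Log law: V₂ = V₁ · ln(z₂/z₀)/ln(z₁/z₀) = 15.4 × 6.5511/4.5051 = 22.3939 m/s
ΔV = 22.3939 − 15.4 = 6.9939 m/s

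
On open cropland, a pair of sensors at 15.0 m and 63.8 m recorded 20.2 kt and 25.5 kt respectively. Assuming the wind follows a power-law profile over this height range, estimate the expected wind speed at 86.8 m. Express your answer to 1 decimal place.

26.8 kt

First find α: α = ln(V₂/V₁)/ln(z₂/z₁) = ln(25.5/20.2)/ln(63.8/15.0) = 0.23300/1.44770 = 0.1609
Extrapolate from 63.8 m to 86.8 m: V₃ = 25.5 × (86.8/63.8)^0.1609 = 25.5 × 1.0508 = 26.7953 kt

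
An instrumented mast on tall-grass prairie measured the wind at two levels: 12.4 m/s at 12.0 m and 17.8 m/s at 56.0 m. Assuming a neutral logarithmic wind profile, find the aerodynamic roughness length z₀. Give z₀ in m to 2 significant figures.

Log law: V(z) ∝ ln(z/z₀). With r = V₁/V₂ = 12.4/17.8 = 0.69663,
r · ln(z₂/z₀) = ln(z₁/z₀) ⇒ ln z₀ = (ln z₁ − r·ln z₂)/(1 − r)
ln z₀ = (2.48491 − 0.69663×4.02535) / 0.30337 = -1.0524
z₀ = exp(-1.0524) = 0.3491 m

z₀ ≈ 0.35 m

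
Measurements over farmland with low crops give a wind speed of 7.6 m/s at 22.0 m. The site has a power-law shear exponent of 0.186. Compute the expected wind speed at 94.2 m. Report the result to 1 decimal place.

10.0 m/s

Power-law profile: V₂ = V₁ · (z₂/z₁)^α
V₂ = 7.6 × (94.2/22.0)^0.186 = 7.6 × (4.2818)^0.186
    = 7.6 × 1.3106 = 9.9609 m/s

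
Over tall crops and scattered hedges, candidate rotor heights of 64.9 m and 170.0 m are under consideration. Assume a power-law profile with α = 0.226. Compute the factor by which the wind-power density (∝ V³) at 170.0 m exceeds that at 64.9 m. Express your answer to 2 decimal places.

Speed ratio: V_B/V_A = (z_B/z_A)^α = (170.0/64.9)^0.226 = (2.6194)^0.226 = 1.24312
Power-density ratio: P_B/P_A = (V_B/V_A)³ = (1.24312)³ = 1.92107

1.92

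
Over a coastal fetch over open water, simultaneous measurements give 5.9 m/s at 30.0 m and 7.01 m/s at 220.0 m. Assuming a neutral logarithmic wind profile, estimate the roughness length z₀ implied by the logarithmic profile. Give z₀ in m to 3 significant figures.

z₀ ≈ 0.000755 m

Log law: V(z) ∝ ln(z/z₀). With r = V₁/V₂ = 5.9/7.01 = 0.84165,
r · ln(z₂/z₀) = ln(z₁/z₀) ⇒ ln z₀ = (ln z₁ − r·ln z₂)/(1 − r)
ln z₀ = (3.40120 − 0.84165×5.39363) / 0.15835 = -7.1892
z₀ = exp(-7.1892) = 0.0007547 m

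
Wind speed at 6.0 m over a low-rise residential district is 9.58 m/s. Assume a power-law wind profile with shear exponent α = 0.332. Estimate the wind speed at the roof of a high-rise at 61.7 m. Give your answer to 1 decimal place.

Power-law profile: V₂ = V₁ · (z₂/z₁)^α
V₂ = 9.58 × (61.7/6.0)^0.332 = 9.58 × (10.2833)^0.332
    = 9.58 × 2.1678 = 20.7680 m/s

20.8 m/s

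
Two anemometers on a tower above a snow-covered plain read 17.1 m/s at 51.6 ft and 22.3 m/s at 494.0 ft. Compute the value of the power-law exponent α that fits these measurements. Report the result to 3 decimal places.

Power law: V₂/V₁ = (z₂/z₁)^α ⇒ α = ln(V₂/V₁) / ln(z₂/z₁)
α = ln(22.3/17.1) / ln(494.0/51.6) = ln(1.3041) / ln(9.5736)
  = 0.26551 / 2.25901 = 0.11753

α ≈ 0.118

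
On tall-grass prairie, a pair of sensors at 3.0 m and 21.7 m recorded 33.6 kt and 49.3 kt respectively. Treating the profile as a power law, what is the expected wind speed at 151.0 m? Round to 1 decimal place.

First find α: α = ln(V₂/V₁)/ln(z₂/z₁) = ln(49.3/33.6)/ln(21.7/3.0) = 0.38340/1.97870 = 0.1938
Extrapolate from 21.7 m to 151.0 m: V₃ = 49.3 × (151.0/21.7)^0.1938 = 49.3 × 1.4563 = 71.7952 kt

71.8 kt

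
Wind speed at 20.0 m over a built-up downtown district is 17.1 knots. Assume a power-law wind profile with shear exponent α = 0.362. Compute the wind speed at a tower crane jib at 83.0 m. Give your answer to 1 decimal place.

Power-law profile: V₂ = V₁ · (z₂/z₁)^α
V₂ = 17.1 × (83.0/20.0)^0.362 = 17.1 × (4.1500)^0.362
    = 17.1 × 1.6739 = 28.6239 knots

28.6 knots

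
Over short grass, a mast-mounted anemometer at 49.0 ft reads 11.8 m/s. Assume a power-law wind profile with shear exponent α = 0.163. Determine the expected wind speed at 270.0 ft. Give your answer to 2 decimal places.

15.58 m/s

Power-law profile: V₂ = V₁ · (z₂/z₁)^α
V₂ = 11.8 × (270.0/49.0)^0.163 = 11.8 × (5.5102)^0.163
    = 11.8 × 1.3207 = 15.5845 m/s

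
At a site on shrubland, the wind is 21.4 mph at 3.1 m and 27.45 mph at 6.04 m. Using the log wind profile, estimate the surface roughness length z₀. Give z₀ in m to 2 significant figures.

z₀ ≈ 0.29 m

Log law: V(z) ∝ ln(z/z₀). With r = V₁/V₂ = 21.4/27.45 = 0.77960,
r · ln(z₂/z₀) = ln(z₁/z₀) ⇒ ln z₀ = (ln z₁ − r·ln z₂)/(1 − r)
ln z₀ = (1.13140 − 0.77960×1.79840) / 0.22040 = -1.2279
z₀ = exp(-1.2279) = 0.2929 m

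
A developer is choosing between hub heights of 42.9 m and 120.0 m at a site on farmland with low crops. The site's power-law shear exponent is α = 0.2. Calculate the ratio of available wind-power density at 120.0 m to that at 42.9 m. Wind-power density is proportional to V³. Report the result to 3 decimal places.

1.854

Speed ratio: V_B/V_A = (z_B/z_A)^α = (120.0/42.9)^0.2 = (2.7972)^0.2 = 1.22841
Power-density ratio: P_B/P_A = (V_B/V_A)³ = (1.22841)³ = 1.85368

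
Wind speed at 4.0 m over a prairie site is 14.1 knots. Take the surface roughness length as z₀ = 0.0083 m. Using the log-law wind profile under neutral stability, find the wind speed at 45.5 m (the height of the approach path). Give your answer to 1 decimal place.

19.6 knots

Log law: V(z) ∝ ln(z/z₀), so V₂/V₁ = ln(z₂/z₀) / ln(z₁/z₀).
ln(45.5/0.0083) = 8.6092, ln(4.0/0.0083) = 6.1778
V₂ = 14.1 × 8.6092/6.1778 = 14.1 × 1.3936 = 19.6494 knots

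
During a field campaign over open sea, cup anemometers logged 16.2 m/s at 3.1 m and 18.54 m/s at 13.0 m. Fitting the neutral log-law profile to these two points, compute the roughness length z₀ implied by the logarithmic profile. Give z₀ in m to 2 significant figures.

z₀ ≈ 0.00015 m

Log law: V(z) ∝ ln(z/z₀). With r = V₁/V₂ = 16.2/18.54 = 0.87379,
r · ln(z₂/z₀) = ln(z₁/z₀) ⇒ ln z₀ = (ln z₁ − r·ln z₂)/(1 − r)
ln z₀ = (1.13140 − 0.87379×2.56495) / 0.12621 = -8.7932
z₀ = exp(-8.7932) = 0.0001518 m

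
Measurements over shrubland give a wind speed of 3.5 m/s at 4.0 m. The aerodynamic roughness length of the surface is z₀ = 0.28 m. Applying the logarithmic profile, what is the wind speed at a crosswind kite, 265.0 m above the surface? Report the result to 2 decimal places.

Log law: V(z) ∝ ln(z/z₀), so V₂/V₁ = ln(z₂/z₀) / ln(z₁/z₀).
ln(265.0/0.28) = 6.8527, ln(4.0/0.28) = 2.6593
V₂ = 3.5 × 6.8527/2.6593 = 3.5 × 2.5769 = 9.0192 m/s

9.02 m/s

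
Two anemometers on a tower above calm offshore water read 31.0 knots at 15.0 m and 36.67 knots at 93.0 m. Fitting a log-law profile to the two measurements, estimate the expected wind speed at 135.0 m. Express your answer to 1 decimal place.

37.8 knots

Log law: V ∝ ln(z/z₀). From the pair, with r = V₁/V₂ = 0.84538,
ln z₀ = (ln z₁ − r·ln z₂)/(1 − r) = (2.7081 − 0.84538×4.5326)/0.15462 = -7.2674 → z₀ = 0.0006979 m
V₃ = V₁ · ln(z₃/z₀)/ln(z₁/z₀) = 31.0 × 12.1727/9.9755 = 37.8281 knots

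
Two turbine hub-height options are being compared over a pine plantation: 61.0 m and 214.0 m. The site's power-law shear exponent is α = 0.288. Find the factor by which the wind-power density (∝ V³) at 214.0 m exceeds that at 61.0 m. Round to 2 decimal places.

2.96

Speed ratio: V_B/V_A = (z_B/z_A)^α = (214.0/61.0)^0.288 = (3.5082)^0.288 = 1.43544
Power-density ratio: P_B/P_A = (V_B/V_A)³ = (1.43544)³ = 2.95769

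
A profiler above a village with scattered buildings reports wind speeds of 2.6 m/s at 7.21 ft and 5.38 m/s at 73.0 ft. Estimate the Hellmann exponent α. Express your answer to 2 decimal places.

Power law: V₂/V₁ = (z₂/z₁)^α ⇒ α = ln(V₂/V₁) / ln(z₂/z₁)
α = ln(5.38/2.6) / ln(73.0/7.21) = ln(2.0692) / ln(10.1248)
  = 0.72718 / 2.31499 = 0.31412

α ≈ 0.31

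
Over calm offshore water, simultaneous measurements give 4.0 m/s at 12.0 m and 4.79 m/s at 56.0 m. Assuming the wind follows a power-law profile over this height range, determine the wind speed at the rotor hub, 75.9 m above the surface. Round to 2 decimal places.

4.96 m/s

First find α: α = ln(V₂/V₁)/ln(z₂/z₁) = ln(4.79/4.0)/ln(56.0/12.0) = 0.18024/1.54045 = 0.1170
Extrapolate from 56.0 m to 75.9 m: V₃ = 4.79 × (75.9/56.0)^0.1170 = 4.79 × 1.0362 = 4.9635 m/s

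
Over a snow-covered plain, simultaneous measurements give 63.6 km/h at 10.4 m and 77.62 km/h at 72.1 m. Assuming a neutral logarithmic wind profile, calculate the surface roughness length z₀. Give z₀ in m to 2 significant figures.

z₀ ≈ 0.0016 m

Log law: V(z) ∝ ln(z/z₀). With r = V₁/V₂ = 63.6/77.62 = 0.81938,
r · ln(z₂/z₀) = ln(z₁/z₀) ⇒ ln z₀ = (ln z₁ − r·ln z₂)/(1 − r)
ln z₀ = (2.34181 − 0.81938×4.27805) / 0.18062 = -6.4417
z₀ = exp(-6.4417) = 0.001594 m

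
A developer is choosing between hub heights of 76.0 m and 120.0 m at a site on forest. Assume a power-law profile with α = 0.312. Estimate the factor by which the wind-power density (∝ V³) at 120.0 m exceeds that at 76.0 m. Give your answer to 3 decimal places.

Speed ratio: V_B/V_A = (z_B/z_A)^α = (120.0/76.0)^0.312 = (1.5789)^0.312 = 1.15316
Power-density ratio: P_B/P_A = (V_B/V_A)³ = (1.15316)³ = 1.53346

1.533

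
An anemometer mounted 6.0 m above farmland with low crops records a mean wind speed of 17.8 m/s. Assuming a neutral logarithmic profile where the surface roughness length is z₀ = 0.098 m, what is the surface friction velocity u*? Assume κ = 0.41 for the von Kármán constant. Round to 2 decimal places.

u* ≈ 1.77 m/s

Log law: V(z) = (u*/κ) · ln(z/z₀) ⇒ u* = κ · V / ln(z/z₀)
u* = 0.41 × 17.8 / ln(6.0/0.098) = 0.41 × 17.8 / 4.1145
   = 7.2980 / 4.1145 = 1.7737 m/s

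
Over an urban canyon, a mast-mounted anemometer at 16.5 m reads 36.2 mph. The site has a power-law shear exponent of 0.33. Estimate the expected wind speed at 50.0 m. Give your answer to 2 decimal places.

52.19 mph

Power-law profile: V₂ = V₁ · (z₂/z₁)^α
V₂ = 36.2 × (50.0/16.5)^0.33 = 36.2 × (3.0303)^0.33
    = 36.2 × 1.4418 = 52.1914 mph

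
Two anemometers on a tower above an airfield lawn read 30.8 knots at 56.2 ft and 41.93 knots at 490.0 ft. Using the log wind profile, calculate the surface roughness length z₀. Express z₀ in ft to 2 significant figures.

Log law: V(z) ∝ ln(z/z₀). With r = V₁/V₂ = 30.8/41.93 = 0.73456,
r · ln(z₂/z₀) = ln(z₁/z₀) ⇒ ln z₀ = (ln z₁ − r·ln z₂)/(1 − r)
ln z₀ = (4.02892 − 0.73456×6.19441) / 0.26544 = -1.9636
z₀ = exp(-1.9636) = 0.1403 ft

z₀ ≈ 0.14 ft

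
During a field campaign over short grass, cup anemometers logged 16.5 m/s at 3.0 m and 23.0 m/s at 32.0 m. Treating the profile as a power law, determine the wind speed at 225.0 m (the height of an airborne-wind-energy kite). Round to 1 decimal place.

30.2 m/s

First find α: α = ln(V₂/V₁)/ln(z₂/z₁) = ln(23.0/16.5)/ln(32.0/3.0) = 0.33213/2.36712 = 0.1403
Extrapolate from 32.0 m to 225.0 m: V₃ = 23.0 × (225.0/32.0)^0.1403 = 23.0 × 1.3148 = 30.2396 m/s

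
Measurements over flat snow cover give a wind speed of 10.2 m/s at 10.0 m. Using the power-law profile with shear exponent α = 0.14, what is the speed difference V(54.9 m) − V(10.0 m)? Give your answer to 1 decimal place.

2.7 m/s

Power law: V₂ = V₁ · (z₂/z₁)^α = 10.2 × (5.4900)^0.14 = 12.9461 m/s
ΔV = 12.9461 − 10.2 = 2.7461 m/s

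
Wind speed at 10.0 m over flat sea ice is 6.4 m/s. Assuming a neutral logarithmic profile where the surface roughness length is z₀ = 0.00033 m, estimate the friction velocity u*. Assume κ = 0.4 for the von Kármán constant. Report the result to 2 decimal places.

Log law: V(z) = (u*/κ) · ln(z/z₀) ⇒ u* = κ · V / ln(z/z₀)
u* = 0.4 × 6.4 / ln(10.0/0.00033) = 0.4 × 6.4 / 10.3190
   = 2.5600 / 10.3190 = 0.2481 m/s

u* ≈ 0.25 m/s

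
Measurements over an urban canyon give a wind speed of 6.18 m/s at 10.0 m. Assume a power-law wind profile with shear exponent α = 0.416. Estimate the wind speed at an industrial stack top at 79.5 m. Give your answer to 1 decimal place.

14.6 m/s

Power-law profile: V₂ = V₁ · (z₂/z₁)^α
V₂ = 6.18 × (79.5/10.0)^0.416 = 6.18 × (7.9500)^0.416
    = 6.18 × 2.3689 = 14.6400 m/s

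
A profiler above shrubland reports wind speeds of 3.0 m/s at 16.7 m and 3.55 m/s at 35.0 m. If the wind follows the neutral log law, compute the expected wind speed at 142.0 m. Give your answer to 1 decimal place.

Log law: V ∝ ln(z/z₀). From the pair, with r = V₁/V₂ = 0.84507,
ln z₀ = (ln z₁ − r·ln z₂)/(1 − r) = (2.8154 − 0.84507×3.5553)/0.15493 = -1.2206 → z₀ = 0.2950 m
V₃ = V₁ · ln(z₃/z₀)/ln(z₁/z₀) = 3.0 × 6.1765/4.0360 = 4.5910 m/s

4.6 m/s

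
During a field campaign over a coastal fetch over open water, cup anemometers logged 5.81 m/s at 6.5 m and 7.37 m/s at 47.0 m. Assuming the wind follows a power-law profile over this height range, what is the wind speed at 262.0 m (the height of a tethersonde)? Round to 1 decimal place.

9.1 m/s

First find α: α = ln(V₂/V₁)/ln(z₂/z₁) = ln(7.37/5.81)/ln(47.0/6.5) = 0.23784/1.97835 = 0.1202
Extrapolate from 47.0 m to 262.0 m: V₃ = 7.37 × (262.0/47.0)^0.1202 = 7.37 × 1.2294 = 9.0610 m/s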